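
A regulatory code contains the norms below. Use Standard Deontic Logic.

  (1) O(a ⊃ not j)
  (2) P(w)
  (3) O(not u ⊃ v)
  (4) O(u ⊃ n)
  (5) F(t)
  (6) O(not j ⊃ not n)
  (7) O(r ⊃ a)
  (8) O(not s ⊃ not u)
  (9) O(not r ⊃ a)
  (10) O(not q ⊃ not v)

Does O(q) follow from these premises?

Yes

Premises 7 and 9 are O(r ⊃ a) and O(not r ⊃ a); every ideal world satisfies r or not r, so in either case a holds — hence O(a).
Applying K to premise 1 (O(a ⊃ not j)) and O(a) yields O(not j).
Applying K to premise 6 (O(not j ⊃ not n)) and O(not j) yields O(not n).
Premise 4, O(u ⊃ n), contraposes to O(not n ⊃ not u); with O(not n) we get O(not u).
Applying K to premise 3 (O(not u ⊃ v)) and O(not u) yields O(v).
Premise 10 is O(not q ⊃ not v); contrapositively O(v ⊃ q). Since O(v) holds, K gives O(q).
Premises 2, 5, 8 do not contribute to this derivation.
So O(q) follows.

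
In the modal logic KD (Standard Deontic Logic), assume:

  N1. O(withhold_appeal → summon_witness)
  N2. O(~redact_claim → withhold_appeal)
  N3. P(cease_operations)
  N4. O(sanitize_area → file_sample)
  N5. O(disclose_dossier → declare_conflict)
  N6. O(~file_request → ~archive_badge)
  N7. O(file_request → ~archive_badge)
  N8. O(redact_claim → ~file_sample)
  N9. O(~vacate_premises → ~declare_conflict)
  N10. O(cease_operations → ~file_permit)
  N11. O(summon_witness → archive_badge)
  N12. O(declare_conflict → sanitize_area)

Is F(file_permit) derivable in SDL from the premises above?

No

Premise 10 is O(cease_operations → ~file_permit), but O(cease_operations) is not derivable from the premises (the permission P(cease_operations) asserts only ~O(~cease_operations), not O(cease_operations)), so it does not yield O(~file_permit).
No other premise forces O(~file_permit). An ideal world satisfying every premise can still have file_permit true, so F(file_permit) is not derivable.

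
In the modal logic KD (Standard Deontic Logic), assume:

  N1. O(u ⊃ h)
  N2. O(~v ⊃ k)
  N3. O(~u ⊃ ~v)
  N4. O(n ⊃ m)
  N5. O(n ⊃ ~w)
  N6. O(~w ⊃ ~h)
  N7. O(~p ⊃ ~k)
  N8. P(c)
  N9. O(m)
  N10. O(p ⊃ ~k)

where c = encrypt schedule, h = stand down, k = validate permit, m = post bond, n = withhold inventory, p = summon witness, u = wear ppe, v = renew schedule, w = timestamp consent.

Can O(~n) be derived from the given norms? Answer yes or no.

Premises 7 and 10 cover both cases: O(~p ⊃ ~k) and O(p ⊃ ~k). Since ~p ∨ p is a tautology, O(~k) follows.
Premise 2, O(~v ⊃ k), contraposes to O(~k ⊃ v); with O(~k) we get O(v).
The contrapositive of premise 3 (O(~u ⊃ ~v)) is O(v ⊃ u), and O(v) is already established, so O(u).
Applying K to premise 1 (O(u ⊃ h)) and O(u) yields O(h).
The contrapositive of premise 6 (O(~w ⊃ ~h)) is O(h ⊃ w), and O(h) is already established, so O(w).
Premise 5 is O(n ⊃ ~w); contrapositively O(w ⊃ ~n). Since O(w) holds, K gives O(~n).
Premises 4, 8, 9 do not contribute to this derivation.
So O(~n) follows.

Yes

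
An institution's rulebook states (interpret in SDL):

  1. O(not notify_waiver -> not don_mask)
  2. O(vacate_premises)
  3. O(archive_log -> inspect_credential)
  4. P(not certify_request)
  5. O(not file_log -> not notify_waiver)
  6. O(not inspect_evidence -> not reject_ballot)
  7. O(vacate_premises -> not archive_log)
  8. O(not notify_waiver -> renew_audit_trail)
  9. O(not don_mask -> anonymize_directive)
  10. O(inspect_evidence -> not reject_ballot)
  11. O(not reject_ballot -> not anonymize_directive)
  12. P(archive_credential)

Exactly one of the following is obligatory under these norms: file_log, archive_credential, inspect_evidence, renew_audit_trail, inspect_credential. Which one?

file_log

By case analysis on not inspect_evidence: premise 6 gives O(not inspect_evidence -> not reject_ballot) and premise 10 gives O(inspect_evidence -> not reject_ballot), so O(not reject_ballot) either way.
From O(not reject_ballot) and premise 11, O(not reject_ballot -> not anonymize_directive), we obtain O(not anonymize_directive).
Premise 9 is O(not don_mask -> anonymize_directive); contrapositively O(not anonymize_directive -> don_mask). Since O(not anonymize_directive) holds, K gives O(don_mask).
Premise 1 is O(not notify_waiver -> not don_mask); contrapositively O(don_mask -> notify_waiver). Since O(don_mask) holds, K gives O(notify_waiver).
Premise 5, O(not file_log -> not notify_waiver), contraposes to O(notify_waiver -> file_log); with O(notify_waiver) we get O(file_log).
So O(file_log) holds — file_log is obligatory. None of the other listed options is made obligatory by any chain of premises.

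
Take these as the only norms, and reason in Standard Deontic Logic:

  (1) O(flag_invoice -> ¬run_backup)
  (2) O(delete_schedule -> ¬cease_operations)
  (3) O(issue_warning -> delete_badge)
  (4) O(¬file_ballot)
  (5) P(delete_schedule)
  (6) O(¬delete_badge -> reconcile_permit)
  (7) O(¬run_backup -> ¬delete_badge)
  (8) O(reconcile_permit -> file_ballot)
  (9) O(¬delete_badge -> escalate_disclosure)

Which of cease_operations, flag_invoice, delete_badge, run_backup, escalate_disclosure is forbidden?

From premise 4 we have O(¬file_ballot).
The contrapositive of premise 8 (O(reconcile_permit -> file_ballot)) is O(¬file_ballot -> ¬reconcile_permit), and O(¬file_ballot) is already established, so O(¬reconcile_permit).
The contrapositive of premise 6 (O(¬delete_badge -> reconcile_permit)) is O(¬reconcile_permit -> delete_badge), and O(¬reconcile_permit) is already established, so O(delete_badge).
The contrapositive of premise 7 (O(¬run_backup -> ¬delete_badge)) is O(delete_badge -> run_backup), and O(delete_badge) is already established, so O(run_backup).
Premise 1 is O(flag_invoice -> ¬run_backup); contrapositively O(run_backup -> ¬flag_invoice). Since O(run_backup) holds, K gives O(¬flag_invoice).
So O(¬flag_invoice) holds, i.e. flag_invoice is forbidden. None of the other listed options is forbidden under the premises.

flag_invoice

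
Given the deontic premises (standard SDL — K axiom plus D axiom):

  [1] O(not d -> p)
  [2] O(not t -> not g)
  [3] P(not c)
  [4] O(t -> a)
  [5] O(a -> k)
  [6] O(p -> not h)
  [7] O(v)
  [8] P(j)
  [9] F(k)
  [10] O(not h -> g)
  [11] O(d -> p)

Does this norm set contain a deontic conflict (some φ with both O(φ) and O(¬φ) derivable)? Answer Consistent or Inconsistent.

By case analysis on not d: premise 1 gives O(not d -> p) and premise 11 gives O(d -> p), so O(p) either way.
Applying K to premise 6 (O(p -> not h)) and O(p) yields O(not h).
Applying K to premise 10 (O(not h -> g)) and O(not h) yields O(g).
The contrapositive of premise 2 (O(not t -> not g)) is O(g -> t), and O(g) is already established, so O(t).
Premise 4 is O(t -> a); since O(t), deontic closure gives O(a).
Applying K to premise 5 (O(a -> k)) and O(a) yields O(k).
Yet premise 9 is F(k), i.e. O(not k).
We now have both O(k) and O(not k) — k is simultaneously obligatory and forbidden, violating the D-axiom.

Inconsistent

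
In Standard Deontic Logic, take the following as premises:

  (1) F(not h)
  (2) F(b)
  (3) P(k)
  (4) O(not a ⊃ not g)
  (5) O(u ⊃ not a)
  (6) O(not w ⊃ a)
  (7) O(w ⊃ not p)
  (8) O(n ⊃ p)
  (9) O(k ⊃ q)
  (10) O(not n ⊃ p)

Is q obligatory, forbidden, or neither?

Premise 9 is O(k ⊃ q), but O(k) is not derivable from the premises (the permission P(k) asserts only not O(not k), not O(k)), so it does not yield O(q).
No premise or chain of K-axiom applications forces O(q), and none forces O(not q). So q is neither obligatory nor forbidden under these norms.

Neither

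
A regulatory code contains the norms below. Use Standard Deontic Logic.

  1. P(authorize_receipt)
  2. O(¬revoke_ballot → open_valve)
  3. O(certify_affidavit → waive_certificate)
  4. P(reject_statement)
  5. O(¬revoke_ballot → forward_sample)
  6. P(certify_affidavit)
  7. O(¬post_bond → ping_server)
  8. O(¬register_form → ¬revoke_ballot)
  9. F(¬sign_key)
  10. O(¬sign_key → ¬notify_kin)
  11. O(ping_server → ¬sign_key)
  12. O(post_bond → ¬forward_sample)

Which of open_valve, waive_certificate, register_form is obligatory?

F(¬sign_key) at premise 9 means O(sign_key).
Premise 11, O(ping_server → ¬sign_key), contraposes to O(sign_key → ¬ping_server); with O(sign_key) we get O(¬ping_server).
Premise 7, O(¬post_bond → ping_server), contraposes to O(¬ping_server → post_bond); with O(¬ping_server) we get O(post_bond).
Premise 12 is O(post_bond → ¬forward_sample); since O(post_bond), deontic closure gives O(¬forward_sample).
Premise 5, O(¬revoke_ballot → forward_sample), contraposes to O(¬forward_sample → revoke_ballot); with O(¬forward_sample) we get O(revoke_ballot).
Premise 8, O(¬register_form → ¬revoke_ballot), contraposes to O(revoke_ballot → register_form); with O(revoke_ballot) we get O(register_form).
So O(register_form) holds — register_form is obligatory. None of the other listed options is made obligatory by any chain of premises.

register_form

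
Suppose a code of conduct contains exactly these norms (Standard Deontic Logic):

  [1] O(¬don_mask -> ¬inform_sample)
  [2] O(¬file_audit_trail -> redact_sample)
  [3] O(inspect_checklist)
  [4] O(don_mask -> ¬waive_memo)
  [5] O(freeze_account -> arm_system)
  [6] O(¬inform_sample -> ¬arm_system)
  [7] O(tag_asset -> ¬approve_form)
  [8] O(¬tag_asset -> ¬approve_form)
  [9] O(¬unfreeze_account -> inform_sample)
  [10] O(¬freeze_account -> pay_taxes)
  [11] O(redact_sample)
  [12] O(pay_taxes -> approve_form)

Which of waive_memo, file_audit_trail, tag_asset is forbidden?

waive_memo

Premises 8 and 7 are O(¬tag_asset -> ¬approve_form) and O(tag_asset -> ¬approve_form); every ideal world satisfies ¬tag_asset or tag_asset, so in either case ¬approve_form holds — hence O(¬approve_form).
The contrapositive of premise 12 (O(pay_taxes -> approve_form)) is O(¬approve_form -> ¬pay_taxes), and O(¬approve_form) is already established, so O(¬pay_taxes).
Premise 10 is O(¬freeze_account -> pay_taxes); contrapositively O(¬pay_taxes -> freeze_account). Since O(¬pay_taxes) holds, K gives O(freeze_account).
Applying K to premise 5 (O(freeze_account -> arm_system)) and O(freeze_account) yields O(arm_system).
Premise 6 is O(¬inform_sample -> ¬arm_system); contrapositively O(arm_system -> inform_sample). Since O(arm_system) holds, K gives O(inform_sample).
Premise 1, O(¬don_mask -> ¬inform_sample), contraposes to O(inform_sample -> don_mask); with O(inform_sample) we get O(don_mask).
With premise 4, O(don_mask -> ¬waive_memo), the K-axiom yields O(¬waive_memo).
So O(¬waive_memo) holds, i.e. waive_memo is forbidden. None of the other listed options is forbidden under the premises.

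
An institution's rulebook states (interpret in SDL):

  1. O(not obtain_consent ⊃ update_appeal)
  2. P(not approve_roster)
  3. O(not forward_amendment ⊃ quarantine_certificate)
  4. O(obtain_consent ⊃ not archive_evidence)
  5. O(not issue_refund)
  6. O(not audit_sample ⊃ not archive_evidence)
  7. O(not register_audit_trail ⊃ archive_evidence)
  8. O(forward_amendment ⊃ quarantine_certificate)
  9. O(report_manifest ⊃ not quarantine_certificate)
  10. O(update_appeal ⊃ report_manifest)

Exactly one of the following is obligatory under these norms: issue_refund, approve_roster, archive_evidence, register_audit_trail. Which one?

register_audit_trail

By case analysis on forward_amendment: premise 8 gives O(forward_amendment ⊃ quarantine_certificate) and premise 3 gives O(not forward_amendment ⊃ quarantine_certificate), so O(quarantine_certificate) either way.
Premise 9 is O(report_manifest ⊃ not quarantine_certificate); contrapositively O(quarantine_certificate ⊃ not report_manifest). Since O(quarantine_certificate) holds, K gives O(not report_manifest).
Premise 10, O(update_appeal ⊃ report_manifest), contraposes to O(not report_manifest ⊃ not update_appeal); with O(not report_manifest) we get O(not update_appeal).
The contrapositive of premise 1 (O(not obtain_consent ⊃ update_appeal)) is O(not update_appeal ⊃ obtain_consent), and O(not update_appeal) is already established, so O(obtain_consent).
From O(obtain_consent) and premise 4, O(obtain_consent ⊃ not archive_evidence), we obtain O(not archive_evidence).
Premise 7 is O(not register_audit_trail ⊃ archive_evidence); contrapositively O(not archive_evidence ⊃ register_audit_trail). Since O(not archive_evidence) holds, K gives O(register_audit_trail).
So O(register_audit_trail) holds — register_audit_trail is obligatory. None of the other listed options is made obligatory by any chain of premises.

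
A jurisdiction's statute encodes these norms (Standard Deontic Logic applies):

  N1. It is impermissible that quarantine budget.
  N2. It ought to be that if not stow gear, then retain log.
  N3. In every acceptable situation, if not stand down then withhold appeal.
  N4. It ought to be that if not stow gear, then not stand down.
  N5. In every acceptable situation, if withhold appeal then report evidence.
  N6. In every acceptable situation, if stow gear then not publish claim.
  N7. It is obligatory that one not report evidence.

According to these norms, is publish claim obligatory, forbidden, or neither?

Forbidden

From premise 7 we have O(¬report_evidence).
Premise 5 is O(withhold_appeal → report_evidence); contrapositively O(¬report_evidence → ¬withhold_appeal). Since O(¬report_evidence) holds, K gives O(¬withhold_appeal).
Premise 3 is O(¬stand_down → withhold_appeal); contrapositively O(¬withhold_appeal → stand_down). Since O(¬withhold_appeal) holds, K gives O(stand_down).
Premise 4, O(¬stow_gear → ¬stand_down), contraposes to O(stand_down → stow_gear); with O(stand_down) we get O(stow_gear).
With premise 6, O(stow_gear → ¬publish_claim), the K-axiom yields O(¬publish_claim).
Premises 1, 2 do not contribute to this derivation.
Thus O(¬publish_claim), which is F(publish_claim): publish_claim is forbidden.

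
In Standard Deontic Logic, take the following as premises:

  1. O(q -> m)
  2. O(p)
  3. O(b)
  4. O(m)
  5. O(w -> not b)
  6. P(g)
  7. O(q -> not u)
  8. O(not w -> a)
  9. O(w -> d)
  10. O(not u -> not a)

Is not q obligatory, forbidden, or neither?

Premise 3 states O(b) outright.
Premise 5, O(w -> not b), contraposes to O(b -> not w); with O(b) we get O(not w).
Premise 8 is O(not w -> a); since O(not w), deontic closure gives O(a).
Premise 10, O(not u -> not a), contraposes to O(a -> u); with O(a) we get O(u).
Premise 7, O(q -> not u), contraposes to O(u -> not q); with O(u) we get O(not q).
Premises 1, 2, 4, 6, 9 do not contribute to this derivation.
Hence not q is obligatory.

Obligatory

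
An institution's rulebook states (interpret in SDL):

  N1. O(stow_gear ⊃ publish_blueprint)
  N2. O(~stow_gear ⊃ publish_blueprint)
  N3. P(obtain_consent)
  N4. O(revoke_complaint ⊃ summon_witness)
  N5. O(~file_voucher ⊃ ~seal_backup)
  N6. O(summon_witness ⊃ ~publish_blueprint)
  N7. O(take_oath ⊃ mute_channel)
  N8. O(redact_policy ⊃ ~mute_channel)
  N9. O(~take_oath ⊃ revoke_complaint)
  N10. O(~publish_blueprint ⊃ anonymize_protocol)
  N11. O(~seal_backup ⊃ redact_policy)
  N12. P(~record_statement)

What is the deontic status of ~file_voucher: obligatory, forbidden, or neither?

Forbidden

Premises 2 and 1 cover both cases: O(~stow_gear ⊃ publish_blueprint) and O(stow_gear ⊃ publish_blueprint). Since ~stow_gear ∨ stow_gear is a tautology, O(publish_blueprint) follows.
Premise 6, O(summon_witness ⊃ ~publish_blueprint), contraposes to O(publish_blueprint ⊃ ~summon_witness); with O(publish_blueprint) we get O(~summon_witness).
Premise 4, O(revoke_complaint ⊃ summon_witness), contraposes to O(~summon_witness ⊃ ~revoke_complaint); with O(~summon_witness) we get O(~revoke_complaint).
The contrapositive of premise 9 (O(~take_oath ⊃ revoke_complaint)) is O(~revoke_complaint ⊃ take_oath), and O(~revoke_complaint) is already established, so O(take_oath).
Premise 7 is O(take_oath ⊃ mute_channel); since O(take_oath), deontic closure gives O(mute_channel).
Premise 8, O(redact_policy ⊃ ~mute_channel), contraposes to O(mute_channel ⊃ ~redact_policy); with O(mute_channel) we get O(~redact_policy).
Premise 11 is O(~seal_backup ⊃ redact_policy); contrapositively O(~redact_policy ⊃ seal_backup). Since O(~redact_policy) holds, K gives O(seal_backup).
The contrapositive of premise 5 (O(~file_voucher ⊃ ~seal_backup)) is O(seal_backup ⊃ file_voucher), and O(seal_backup) is already established, so O(file_voucher).
Premises 3, 10, 12 do not contribute to this derivation.
Thus O(file_voucher), which is F(~file_voucher): ~file_voucher is forbidden.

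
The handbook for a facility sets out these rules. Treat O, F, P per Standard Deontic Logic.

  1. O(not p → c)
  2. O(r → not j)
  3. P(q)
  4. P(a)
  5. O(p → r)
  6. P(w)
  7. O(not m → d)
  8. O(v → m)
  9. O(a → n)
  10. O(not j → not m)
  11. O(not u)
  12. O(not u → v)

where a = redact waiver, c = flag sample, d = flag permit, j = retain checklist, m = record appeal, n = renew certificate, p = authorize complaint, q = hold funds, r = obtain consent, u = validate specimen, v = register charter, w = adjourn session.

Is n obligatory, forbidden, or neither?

Premise 9 is O(a → n), but O(a) is not derivable from the premises (the permission P(a) asserts only not O(not a), not O(a)), so it does not yield O(n).
No premise or chain of K-axiom applications forces O(n), and none forces O(not n). So n is neither obligatory nor forbidden under these norms.

Neither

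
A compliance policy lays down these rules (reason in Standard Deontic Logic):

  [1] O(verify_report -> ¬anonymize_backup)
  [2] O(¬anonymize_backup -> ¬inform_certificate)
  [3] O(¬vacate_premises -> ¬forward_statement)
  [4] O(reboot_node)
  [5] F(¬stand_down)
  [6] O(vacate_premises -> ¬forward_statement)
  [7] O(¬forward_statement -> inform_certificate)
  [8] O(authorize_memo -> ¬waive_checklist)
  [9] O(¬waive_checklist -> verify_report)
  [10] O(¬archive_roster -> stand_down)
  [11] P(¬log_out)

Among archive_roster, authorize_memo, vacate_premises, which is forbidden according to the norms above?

authorize_memo

By case analysis on vacate_premises: premise 6 gives O(vacate_premises -> ¬forward_statement) and premise 3 gives O(¬vacate_premises -> ¬forward_statement), so O(¬forward_statement) either way.
With premise 7, O(¬forward_statement -> inform_certificate), the K-axiom yields O(inform_certificate).
The contrapositive of premise 2 (O(¬anonymize_backup -> ¬inform_certificate)) is O(inform_certificate -> anonymize_backup), and O(inform_certificate) is already established, so O(anonymize_backup).
Premise 1 is O(verify_report -> ¬anonymize_backup); contrapositively O(anonymize_backup -> ¬verify_report). Since O(anonymize_backup) holds, K gives O(¬verify_report).
Premise 9, O(¬waive_checklist -> verify_report), contraposes to O(¬verify_report -> waive_checklist); with O(¬verify_report) we get O(waive_checklist).
Premise 8 is O(authorize_memo -> ¬waive_checklist); contrapositively O(waive_checklist -> ¬authorize_memo). Since O(waive_checklist) holds, K gives O(¬authorize_memo).
So O(¬authorize_memo) holds, i.e. authorize_memo is forbidden. None of the other listed options is forbidden under the premises.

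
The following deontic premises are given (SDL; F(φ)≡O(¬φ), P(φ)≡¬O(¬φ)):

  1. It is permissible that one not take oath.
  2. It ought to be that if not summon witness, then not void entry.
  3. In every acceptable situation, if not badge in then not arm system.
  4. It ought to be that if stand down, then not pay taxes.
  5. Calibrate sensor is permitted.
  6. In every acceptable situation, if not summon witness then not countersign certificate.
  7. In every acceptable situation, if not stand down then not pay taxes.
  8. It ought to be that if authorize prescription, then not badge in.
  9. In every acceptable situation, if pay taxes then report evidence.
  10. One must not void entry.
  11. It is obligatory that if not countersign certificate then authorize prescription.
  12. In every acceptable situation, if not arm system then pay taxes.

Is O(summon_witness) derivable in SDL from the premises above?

Yes

Premises 4 and 7 cover both cases: O(stand_down → ¬pay_taxes) and O(¬stand_down → ¬pay_taxes). Since stand_down ∨ ¬stand_down is a tautology, O(¬pay_taxes) follows.
Premise 12 is O(¬arm_system → pay_taxes); contrapositively O(¬pay_taxes → arm_system). Since O(¬pay_taxes) holds, K gives O(arm_system).
Premise 3 is O(¬badge_in → ¬arm_system); contrapositively O(arm_system → badge_in). Since O(arm_system) holds, K gives O(badge_in).
Premise 8 is O(authorize_prescription → ¬badge_in); contrapositively O(badge_in → ¬authorize_prescription). Since O(badge_in) holds, K gives O(¬authorize_prescription).
Premise 11, O(¬countersign_certificate → authorize_prescription), contraposes to O(¬authorize_prescription → countersign_certificate); with O(¬authorize_prescription) we get O(countersign_certificate).
Premise 6 is O(¬summon_witness → ¬countersign_certificate); contrapositively O(countersign_certificate → summon_witness). Since O(countersign_certificate) holds, K gives O(summon_witness).
Premises 1, 2, 5, 9, 10 do not contribute to this derivation.
So O(summon_witness) follows.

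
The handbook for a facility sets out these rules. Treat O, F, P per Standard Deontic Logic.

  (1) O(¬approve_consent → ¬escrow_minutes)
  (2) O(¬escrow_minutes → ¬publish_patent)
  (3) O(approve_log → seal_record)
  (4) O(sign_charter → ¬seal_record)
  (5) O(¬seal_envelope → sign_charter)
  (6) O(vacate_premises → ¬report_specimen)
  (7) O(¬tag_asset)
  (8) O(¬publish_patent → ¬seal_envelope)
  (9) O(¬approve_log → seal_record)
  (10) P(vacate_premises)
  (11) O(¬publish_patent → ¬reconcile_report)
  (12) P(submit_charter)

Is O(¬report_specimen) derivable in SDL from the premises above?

Premise 6 is O(vacate_premises → ¬report_specimen), but O(vacate_premises) is not derivable from the premises (the permission P(vacate_premises) asserts only ¬O(¬vacate_premises), not O(vacate_premises)), so it does not yield O(¬report_specimen).
No other premise forces O(¬report_specimen). An ideal world satisfying every premise can still have ¬report_specimen false, so O(¬report_specimen) is not derivable.

No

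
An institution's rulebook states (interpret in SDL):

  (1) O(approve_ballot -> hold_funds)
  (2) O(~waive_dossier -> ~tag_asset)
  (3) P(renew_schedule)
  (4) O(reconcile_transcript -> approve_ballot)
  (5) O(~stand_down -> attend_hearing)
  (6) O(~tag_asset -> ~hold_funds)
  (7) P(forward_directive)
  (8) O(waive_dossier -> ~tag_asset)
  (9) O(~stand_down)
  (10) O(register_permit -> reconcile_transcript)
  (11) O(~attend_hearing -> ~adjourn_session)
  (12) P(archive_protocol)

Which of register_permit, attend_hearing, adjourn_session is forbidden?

Premises 2 and 8 are O(~waive_dossier -> ~tag_asset) and O(waive_dossier -> ~tag_asset); every ideal world satisfies ~waive_dossier or waive_dossier, so in either case ~tag_asset holds — hence O(~tag_asset).
Premise 6 is O(~tag_asset -> ~hold_funds); since O(~tag_asset), deontic closure gives O(~hold_funds).
Premise 1 is O(approve_ballot -> hold_funds); contrapositively O(~hold_funds -> ~approve_ballot). Since O(~hold_funds) holds, K gives O(~approve_ballot).
Premise 4, O(reconcile_transcript -> approve_ballot), contraposes to O(~approve_ballot -> ~reconcile_transcript); with O(~approve_ballot) we get O(~reconcile_transcript).
Premise 10, O(register_permit -> reconcile_transcript), contraposes to O(~reconcile_transcript -> ~register_permit); with O(~reconcile_transcript) we get O(~register_permit).
So O(~register_permit) holds, i.e. register_permit is forbidden. None of the other listed options is forbidden under the premises.

register_permit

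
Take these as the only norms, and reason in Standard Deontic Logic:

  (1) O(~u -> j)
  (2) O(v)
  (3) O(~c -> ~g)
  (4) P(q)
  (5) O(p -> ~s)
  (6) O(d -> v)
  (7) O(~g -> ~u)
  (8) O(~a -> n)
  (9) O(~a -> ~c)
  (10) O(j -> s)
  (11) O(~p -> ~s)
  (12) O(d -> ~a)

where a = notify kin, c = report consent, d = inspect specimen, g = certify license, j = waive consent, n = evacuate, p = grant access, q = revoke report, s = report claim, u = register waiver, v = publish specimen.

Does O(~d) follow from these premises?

Premises 11 and 5 are O(~p -> ~s) and O(p -> ~s); every ideal world satisfies ~p or p, so in either case ~s holds — hence O(~s).
The contrapositive of premise 10 (O(j -> s)) is O(~s -> ~j), and O(~s) is already established, so O(~j).
The contrapositive of premise 1 (O(~u -> j)) is O(~j -> u), and O(~j) is already established, so O(u).
Premise 7 is O(~g -> ~u); contrapositively O(u -> g). Since O(u) holds, K gives O(g).
Premise 3 is O(~c -> ~g); contrapositively O(g -> c). Since O(g) holds, K gives O(c).
The contrapositive of premise 9 (O(~a -> ~c)) is O(c -> a), and O(c) is already established, so O(a).
The contrapositive of premise 12 (O(d -> ~a)) is O(a -> ~d), and O(a) is already established, so O(~d).
Premises 2, 4, 6, 8 do not contribute to this derivation.
So O(~d) follows.

Yes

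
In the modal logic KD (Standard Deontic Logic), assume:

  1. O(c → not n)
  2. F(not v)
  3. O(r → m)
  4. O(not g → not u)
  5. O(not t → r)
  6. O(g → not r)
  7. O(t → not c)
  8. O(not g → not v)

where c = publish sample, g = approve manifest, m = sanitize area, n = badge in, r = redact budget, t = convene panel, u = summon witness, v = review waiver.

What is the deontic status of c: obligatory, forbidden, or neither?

F(not v) at premise 2 means O(v).
Premise 8, O(not g → not v), contraposes to O(v → g); with O(v) we get O(g).
With premise 6, O(g → not r), the K-axiom yields O(not r).
The contrapositive of premise 5 (O(not t → r)) is O(not r → t), and O(not r) is already established, so O(t).
With premise 7, O(t → not c), the K-axiom yields O(not c).
Premises 1, 3, 4 do not contribute to this derivation.
Thus O(not c), which is F(c): c is forbidden.

Forbidden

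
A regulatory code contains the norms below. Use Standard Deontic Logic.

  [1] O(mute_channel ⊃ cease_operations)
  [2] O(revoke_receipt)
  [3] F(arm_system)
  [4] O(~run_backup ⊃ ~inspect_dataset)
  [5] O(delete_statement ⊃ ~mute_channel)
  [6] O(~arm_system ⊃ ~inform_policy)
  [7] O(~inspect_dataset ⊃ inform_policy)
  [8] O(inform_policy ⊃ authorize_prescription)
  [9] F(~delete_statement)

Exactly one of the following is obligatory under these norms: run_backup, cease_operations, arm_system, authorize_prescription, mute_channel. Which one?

Premise 3, F(arm_system), is equivalent to O(~arm_system).
From O(~arm_system) and premise 6, O(~arm_system ⊃ ~inform_policy), we obtain O(~inform_policy).
The contrapositive of premise 7 (O(~inspect_dataset ⊃ inform_policy)) is O(~inform_policy ⊃ inspect_dataset), and O(~inform_policy) is already established, so O(inspect_dataset).
Premise 4 is O(~run_backup ⊃ ~inspect_dataset); contrapositively O(inspect_dataset ⊃ run_backup). Since O(inspect_dataset) holds, K gives O(run_backup).
So O(run_backup) holds — run_backup is obligatory. None of the other listed options is made obligatory by any chain of premises.

run_backup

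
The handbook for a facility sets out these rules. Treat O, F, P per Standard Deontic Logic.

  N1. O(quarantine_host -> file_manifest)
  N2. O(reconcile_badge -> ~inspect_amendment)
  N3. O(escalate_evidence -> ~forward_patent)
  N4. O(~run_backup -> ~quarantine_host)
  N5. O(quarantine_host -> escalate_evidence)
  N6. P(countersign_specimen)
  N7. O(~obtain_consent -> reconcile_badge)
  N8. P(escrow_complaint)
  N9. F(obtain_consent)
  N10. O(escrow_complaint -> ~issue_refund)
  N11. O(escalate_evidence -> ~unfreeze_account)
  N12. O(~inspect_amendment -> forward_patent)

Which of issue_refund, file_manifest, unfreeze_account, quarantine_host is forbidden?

quarantine_host

F(obtain_consent) at premise 9 means O(~obtain_consent).
From O(~obtain_consent) and premise 7, O(~obtain_consent -> reconcile_badge), we obtain O(reconcile_badge).
Premise 2 is O(reconcile_badge -> ~inspect_amendment); since O(reconcile_badge), deontic closure gives O(~inspect_amendment).
With premise 12, O(~inspect_amendment -> forward_patent), the K-axiom yields O(forward_patent).
Premise 3, O(escalate_evidence -> ~forward_patent), contraposes to O(forward_patent -> ~escalate_evidence); with O(forward_patent) we get O(~escalate_evidence).
Premise 5 is O(quarantine_host -> escalate_evidence); contrapositively O(~escalate_evidence -> ~quarantine_host). Since O(~escalate_evidence) holds, K gives O(~quarantine_host).
So O(~quarantine_host) holds, i.e. quarantine_host is forbidden. None of the other listed options is forbidden under the premises.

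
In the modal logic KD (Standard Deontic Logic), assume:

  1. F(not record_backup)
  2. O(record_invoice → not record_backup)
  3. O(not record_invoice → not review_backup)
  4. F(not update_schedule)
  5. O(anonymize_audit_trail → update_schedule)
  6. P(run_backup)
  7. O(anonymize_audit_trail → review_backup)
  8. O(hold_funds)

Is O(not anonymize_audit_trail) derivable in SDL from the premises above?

Yes

Premise 1, F(not record_backup), is equivalent to O(record_backup).
Premise 2 is O(record_invoice → not record_backup); contrapositively O(record_backup → not record_invoice). Since O(record_backup) holds, K gives O(not record_invoice).
With premise 3, O(not record_invoice → not review_backup), the K-axiom yields O(not review_backup).
Premise 7 is O(anonymize_audit_trail → review_backup); contrapositively O(not review_backup → not anonymize_audit_trail). Since O(not review_backup) holds, K gives O(not anonymize_audit_trail).
Premises 4, 5, 6, 8 do not contribute to this derivation.
So O(not anonymize_audit_trail) follows.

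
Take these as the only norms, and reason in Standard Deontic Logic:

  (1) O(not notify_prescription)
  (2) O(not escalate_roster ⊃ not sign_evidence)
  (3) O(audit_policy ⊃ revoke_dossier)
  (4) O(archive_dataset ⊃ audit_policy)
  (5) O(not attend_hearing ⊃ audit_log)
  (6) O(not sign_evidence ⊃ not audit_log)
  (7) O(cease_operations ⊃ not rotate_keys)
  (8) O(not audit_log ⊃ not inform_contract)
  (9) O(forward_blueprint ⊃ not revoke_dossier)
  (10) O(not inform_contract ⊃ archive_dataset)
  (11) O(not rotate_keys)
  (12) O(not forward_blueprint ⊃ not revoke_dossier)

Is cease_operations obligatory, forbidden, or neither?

Neither

Premise 7 is O(cease_operations ⊃ not rotate_keys); even if O(not rotate_keys) held, inferring O(cease_operations) would be affirming the consequent — invalid.
No premise or chain of K-axiom applications forces O(cease_operations), and none forces O(not cease_operations). So cease_operations is neither obligatory nor forbidden under these norms.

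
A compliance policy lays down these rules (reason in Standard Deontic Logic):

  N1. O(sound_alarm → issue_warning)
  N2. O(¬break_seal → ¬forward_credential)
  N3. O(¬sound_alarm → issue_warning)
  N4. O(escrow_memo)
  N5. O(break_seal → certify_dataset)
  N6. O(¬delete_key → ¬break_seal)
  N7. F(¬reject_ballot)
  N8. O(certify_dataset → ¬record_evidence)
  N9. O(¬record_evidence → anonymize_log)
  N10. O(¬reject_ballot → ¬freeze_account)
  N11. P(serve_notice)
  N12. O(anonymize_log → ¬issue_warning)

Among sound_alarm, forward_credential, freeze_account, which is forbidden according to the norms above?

Premises 3 and 1 cover both cases: O(¬sound_alarm → issue_warning) and O(sound_alarm → issue_warning). Since ¬sound_alarm ∨ sound_alarm is a tautology, O(issue_warning) follows.
Premise 12 is O(anonymize_log → ¬issue_warning); contrapositively O(issue_warning → ¬anonymize_log). Since O(issue_warning) holds, K gives O(¬anonymize_log).
Premise 9, O(¬record_evidence → anonymize_log), contraposes to O(¬anonymize_log → record_evidence); with O(¬anonymize_log) we get O(record_evidence).
The contrapositive of premise 8 (O(certify_dataset → ¬record_evidence)) is O(record_evidence → ¬certify_dataset), and O(record_evidence) is already established, so O(¬certify_dataset).
The contrapositive of premise 5 (O(break_seal → certify_dataset)) is O(¬certify_dataset → ¬break_seal), and O(¬certify_dataset) is already established, so O(¬break_seal).
With premise 2, O(¬break_seal → ¬forward_credential), the K-axiom yields O(¬forward_credential).
So O(¬forward_credential) holds, i.e. forward_credential is forbidden. None of the other listed options is forbidden under the premises.

forward_credential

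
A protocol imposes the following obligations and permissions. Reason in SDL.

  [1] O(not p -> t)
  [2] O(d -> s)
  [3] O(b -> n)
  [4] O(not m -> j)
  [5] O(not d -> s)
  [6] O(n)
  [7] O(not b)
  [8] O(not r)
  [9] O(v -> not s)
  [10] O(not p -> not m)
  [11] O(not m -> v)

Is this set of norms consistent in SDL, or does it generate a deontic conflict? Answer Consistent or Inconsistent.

Consistent

Premise 3 is O(b -> n); even if O(n) held, inferring O(b) would be affirming the consequent — invalid.
So O(b) is not derivable, and the apparent clash with O(not b) does not arise.
A world satisfying every obligation exists (e.g. b=false, d=false, j=false, m=true, n=true, p=true, r=false, s=true, t=false, v=false); no atom is both obligatory and forbidden, so the set is consistent.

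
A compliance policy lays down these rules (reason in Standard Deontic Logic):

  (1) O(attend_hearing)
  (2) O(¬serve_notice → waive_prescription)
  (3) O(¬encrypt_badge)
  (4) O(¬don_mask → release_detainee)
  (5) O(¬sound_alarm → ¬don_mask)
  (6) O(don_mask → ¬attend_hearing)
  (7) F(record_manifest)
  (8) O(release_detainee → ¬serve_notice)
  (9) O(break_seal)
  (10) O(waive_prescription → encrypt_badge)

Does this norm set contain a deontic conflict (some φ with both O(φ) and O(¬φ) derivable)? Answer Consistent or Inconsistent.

Premise 1 gives O(attend_hearing).
Premise 6 is O(don_mask → ¬attend_hearing); contrapositively O(attend_hearing → ¬don_mask). Since O(attend_hearing) holds, K gives O(¬don_mask).
Premise 4 is O(¬don_mask → release_detainee); since O(¬don_mask), deontic closure gives O(release_detainee).
From O(release_detainee) and premise 8, O(release_detainee → ¬serve_notice), we obtain O(¬serve_notice).
Premise 2 is O(¬serve_notice → waive_prescription); since O(¬serve_notice), deontic closure gives O(waive_prescription).
With premise 10, O(waive_prescription → encrypt_badge), the K-axiom yields O(encrypt_badge).
But premise 3 directly asserts O(¬encrypt_badge).
We now have both O(encrypt_badge) and O(¬encrypt_badge) — encrypt_badge is simultaneously obligatory and forbidden, violating the D-axiom.

Inconsistent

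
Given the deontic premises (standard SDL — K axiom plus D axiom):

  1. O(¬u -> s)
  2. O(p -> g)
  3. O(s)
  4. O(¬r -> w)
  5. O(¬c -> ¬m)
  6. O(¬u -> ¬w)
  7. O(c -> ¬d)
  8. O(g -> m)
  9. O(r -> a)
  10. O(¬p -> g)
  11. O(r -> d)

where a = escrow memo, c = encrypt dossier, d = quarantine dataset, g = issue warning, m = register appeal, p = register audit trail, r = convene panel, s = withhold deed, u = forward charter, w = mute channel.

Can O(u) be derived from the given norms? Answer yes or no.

Yes

Premises 10 and 2 cover both cases: O(¬p -> g) and O(p -> g). Since ¬p ∨ p is a tautology, O(g) follows.
From O(g) and premise 8, O(g -> m), we obtain O(m).
Premise 5 is O(¬c -> ¬m); contrapositively O(m -> c). Since O(m) holds, K gives O(c).
Premise 7 is O(c -> ¬d); since O(c), deontic closure gives O(¬d).
Premise 11, O(r -> d), contraposes to O(¬d -> ¬r); with O(¬d) we get O(¬r).
Premise 4 is O(¬r -> w); since O(¬r), deontic closure gives O(w).
Premise 6 is O(¬u -> ¬w); contrapositively O(w -> u). Since O(w) holds, K gives O(u).
Premises 1, 3, 9 do not contribute to this derivation.
So O(u) follows.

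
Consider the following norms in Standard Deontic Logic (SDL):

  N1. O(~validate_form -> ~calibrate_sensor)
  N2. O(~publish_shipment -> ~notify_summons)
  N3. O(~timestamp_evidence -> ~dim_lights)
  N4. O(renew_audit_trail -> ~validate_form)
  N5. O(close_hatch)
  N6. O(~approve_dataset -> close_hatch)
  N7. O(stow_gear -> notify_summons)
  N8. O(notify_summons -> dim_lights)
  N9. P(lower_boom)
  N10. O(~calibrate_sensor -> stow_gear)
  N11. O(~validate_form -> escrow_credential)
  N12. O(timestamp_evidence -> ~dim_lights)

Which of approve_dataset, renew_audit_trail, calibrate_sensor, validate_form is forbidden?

By case analysis on timestamp_evidence: premise 12 gives O(timestamp_evidence -> ~dim_lights) and premise 3 gives O(~timestamp_evidence -> ~dim_lights), so O(~dim_lights) either way.
The contrapositive of premise 8 (O(notify_summons -> dim_lights)) is O(~dim_lights -> ~notify_summons), and O(~dim_lights) is already established, so O(~notify_summons).
Premise 7 is O(stow_gear -> notify_summons); contrapositively O(~notify_summons -> ~stow_gear). Since O(~notify_summons) holds, K gives O(~stow_gear).
Premise 10, O(~calibrate_sensor -> stow_gear), contraposes to O(~stow_gear -> calibrate_sensor); with O(~stow_gear) we get O(calibrate_sensor).
Premise 1 is O(~validate_form -> ~calibrate_sensor); contrapositively O(calibrate_sensor -> validate_form). Since O(calibrate_sensor) holds, K gives O(validate_form).
Premise 4 is O(renew_audit_trail -> ~validate_form); contrapositively O(validate_form -> ~renew_audit_trail). Since O(validate_form) holds, K gives O(~renew_audit_trail).
So O(~renew_audit_trail) holds, i.e. renew_audit_trail is forbidden. None of the other listed options is forbidden under the premises.

renew_audit_trail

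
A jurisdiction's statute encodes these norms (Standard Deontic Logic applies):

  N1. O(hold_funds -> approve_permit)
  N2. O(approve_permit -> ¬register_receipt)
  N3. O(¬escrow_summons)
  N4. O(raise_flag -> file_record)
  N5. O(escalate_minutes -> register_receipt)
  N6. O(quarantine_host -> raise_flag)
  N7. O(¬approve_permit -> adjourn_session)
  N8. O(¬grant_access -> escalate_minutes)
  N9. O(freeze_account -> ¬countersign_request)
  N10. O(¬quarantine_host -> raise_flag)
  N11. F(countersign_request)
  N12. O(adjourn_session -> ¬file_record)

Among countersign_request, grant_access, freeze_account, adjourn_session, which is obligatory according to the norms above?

By case analysis on quarantine_host: premise 6 gives O(quarantine_host -> raise_flag) and premise 10 gives O(¬quarantine_host -> raise_flag), so O(raise_flag) either way.
Premise 4 is O(raise_flag -> file_record); since O(raise_flag), deontic closure gives O(file_record).
Premise 12 is O(adjourn_session -> ¬file_record); contrapositively O(file_record -> ¬adjourn_session). Since O(file_record) holds, K gives O(¬adjourn_session).
The contrapositive of premise 7 (O(¬approve_permit -> adjourn_session)) is O(¬adjourn_session -> approve_permit), and O(¬adjourn_session) is already established, so O(approve_permit).
From O(approve_permit) and premise 2, O(approve_permit -> ¬register_receipt), we obtain O(¬register_receipt).
The contrapositive of premise 5 (O(escalate_minutes -> register_receipt)) is O(¬register_receipt -> ¬escalate_minutes), and O(¬register_receipt) is already established, so O(¬escalate_minutes).
The contrapositive of premise 8 (O(¬grant_access -> escalate_minutes)) is O(¬escalate_minutes -> grant_access), and O(¬escalate_minutes) is already established, so O(grant_access).
So O(grant_access) holds — grant_access is obligatory. None of the other listed options is made obligatory by any chain of premises.

grant_access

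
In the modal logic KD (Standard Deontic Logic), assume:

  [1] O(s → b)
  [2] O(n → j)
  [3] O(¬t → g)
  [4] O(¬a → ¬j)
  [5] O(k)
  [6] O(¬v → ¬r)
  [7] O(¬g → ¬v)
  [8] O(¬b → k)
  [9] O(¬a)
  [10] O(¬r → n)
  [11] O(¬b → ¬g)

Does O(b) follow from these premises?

Premise 9 states O(¬a) outright.
Premise 4 is O(¬a → ¬j); since O(¬a), deontic closure gives O(¬j).
Premise 2, O(n → j), contraposes to O(¬j → ¬n); with O(¬j) we get O(¬n).
Premise 10 is O(¬r → n); contrapositively O(¬n → r). Since O(¬n) holds, K gives O(r).
Premise 6, O(¬v → ¬r), contraposes to O(r → v); with O(r) we get O(v).
The contrapositive of premise 7 (O(¬g → ¬v)) is O(v → g), and O(v) is already established, so O(g).
The contrapositive of premise 11 (O(¬b → ¬g)) is O(g → b), and O(g) is already established, so O(b).
Premises 1, 3, 5, 8 do not contribute to this derivation.
So O(b) follows.

Yes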